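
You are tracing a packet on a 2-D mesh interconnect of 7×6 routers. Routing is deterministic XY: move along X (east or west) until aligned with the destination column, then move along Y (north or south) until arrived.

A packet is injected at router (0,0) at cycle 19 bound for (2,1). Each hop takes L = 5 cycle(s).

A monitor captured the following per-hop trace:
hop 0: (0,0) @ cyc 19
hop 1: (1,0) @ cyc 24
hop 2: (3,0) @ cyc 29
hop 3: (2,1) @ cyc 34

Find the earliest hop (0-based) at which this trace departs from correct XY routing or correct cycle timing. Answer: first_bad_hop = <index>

[1] (+1,+0) / 5c ⇒ ok
[2] (+2,+0) / 5c ⇒ BAD: non-unit step

first_bad_hop = 2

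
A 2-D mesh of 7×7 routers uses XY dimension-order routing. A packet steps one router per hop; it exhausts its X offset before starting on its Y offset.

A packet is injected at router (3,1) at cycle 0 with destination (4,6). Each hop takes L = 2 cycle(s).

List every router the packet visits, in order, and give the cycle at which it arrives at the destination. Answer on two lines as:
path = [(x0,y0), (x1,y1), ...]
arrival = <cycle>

path = [(3,1), (4,1), (4,2), (4,3), (4,4), (4,5), (4,6)]
arrival = 12

hop 0: (3,1) @ cyc 0
hop 1: (4,1) @ cyc 2  [E]
hop 2: (4,2) @ cyc 4  [N]
hop 3: (4,3) @ cyc 6  [N]
hop 4: (4,4) @ cyc 8  [N]
hop 5: (4,5) @ cyc 10  [N]
hop 6: (4,6) @ cyc 12  [N]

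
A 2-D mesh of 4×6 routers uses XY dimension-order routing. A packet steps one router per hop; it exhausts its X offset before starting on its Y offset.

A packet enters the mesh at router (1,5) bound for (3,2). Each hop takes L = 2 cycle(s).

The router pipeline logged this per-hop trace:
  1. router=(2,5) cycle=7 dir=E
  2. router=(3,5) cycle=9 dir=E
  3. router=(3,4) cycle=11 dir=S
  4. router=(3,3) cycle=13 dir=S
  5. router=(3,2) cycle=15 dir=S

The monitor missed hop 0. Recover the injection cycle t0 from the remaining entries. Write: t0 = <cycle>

t0 = 5

Hop 1 reached at cycle 7; hop k is at t0 + k·L.
Therefore t0 = 7 − L = 5.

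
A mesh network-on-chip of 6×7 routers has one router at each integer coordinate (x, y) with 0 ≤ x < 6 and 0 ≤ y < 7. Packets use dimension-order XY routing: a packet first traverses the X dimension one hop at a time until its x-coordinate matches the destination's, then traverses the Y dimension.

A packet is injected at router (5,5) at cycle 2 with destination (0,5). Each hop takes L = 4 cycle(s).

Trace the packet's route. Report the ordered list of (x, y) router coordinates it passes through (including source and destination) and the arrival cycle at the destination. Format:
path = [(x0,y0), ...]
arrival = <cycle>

src (5,5)  cyc=2
W→(4,5)  cyc=6
W→(3,5)  cyc=10
W→(2,5)  cyc=14
W→(1,5)  cyc=18
W→(0,5)  cyc=22

path = [(5,5), (4,5), (3,5), (2,5), (1,5), (0,5)]
arrival = 22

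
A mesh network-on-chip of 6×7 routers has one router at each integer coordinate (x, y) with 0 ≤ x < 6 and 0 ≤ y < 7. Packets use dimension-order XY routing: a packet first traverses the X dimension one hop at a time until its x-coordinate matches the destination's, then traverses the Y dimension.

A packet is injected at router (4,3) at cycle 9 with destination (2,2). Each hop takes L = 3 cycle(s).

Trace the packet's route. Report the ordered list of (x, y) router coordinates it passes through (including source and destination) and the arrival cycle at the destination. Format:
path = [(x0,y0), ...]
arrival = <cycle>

hop 0: (4,3) @ cyc 9
hop 1: (3,3) @ cyc 12  [W]
hop 2: (2,3) @ cyc 15  [W]
hop 3: (2,2) @ cyc 18  [S]

path = [(4,3), (3,3), (2,3), (2,2)]
arrival = 18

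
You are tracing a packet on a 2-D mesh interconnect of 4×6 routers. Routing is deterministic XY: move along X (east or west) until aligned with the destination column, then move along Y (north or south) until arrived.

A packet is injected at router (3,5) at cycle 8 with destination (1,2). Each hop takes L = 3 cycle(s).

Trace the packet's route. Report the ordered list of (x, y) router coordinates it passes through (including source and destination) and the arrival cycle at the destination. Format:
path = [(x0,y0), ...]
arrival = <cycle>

path = [(3,5), (2,5), (1,5), (1,4), (1,3), (1,2)]
arrival = 23

[0] x=3 y=5 t=8
[1] x=2 y=5 t=11 →W
[2] x=1 y=5 t=14 →W
[3] x=1 y=4 t=17 →S
[4] x=1 y=3 t=20 →S
[5] x=1 y=2 t=23 →S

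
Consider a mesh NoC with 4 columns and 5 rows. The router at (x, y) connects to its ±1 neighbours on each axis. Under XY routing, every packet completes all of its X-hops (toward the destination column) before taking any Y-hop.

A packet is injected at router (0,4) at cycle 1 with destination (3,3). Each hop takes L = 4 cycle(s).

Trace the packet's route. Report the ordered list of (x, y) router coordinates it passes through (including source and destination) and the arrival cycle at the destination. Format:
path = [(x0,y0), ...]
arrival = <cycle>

t=1: at (0,4)
t=5: at (1,4) after E
t=9: at (2,4) after E
t=13: at (3,4) after E
t=17: at (3,3) after S

path = [(0,4), (1,4), (2,4), (3,4), (3,3)]
arrival = 17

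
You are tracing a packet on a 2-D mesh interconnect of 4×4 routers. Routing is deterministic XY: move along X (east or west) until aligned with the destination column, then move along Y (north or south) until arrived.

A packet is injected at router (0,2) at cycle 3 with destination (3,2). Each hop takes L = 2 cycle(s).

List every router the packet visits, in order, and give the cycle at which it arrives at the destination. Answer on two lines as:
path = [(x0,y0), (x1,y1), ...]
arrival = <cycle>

src (0,2)  cyc=3
E→(1,2)  cyc=5
E→(2,2)  cyc=7
E→(3,2)  cyc=9

path = [(0,2), (1,2), (2,2), (3,2)]
arrival = 9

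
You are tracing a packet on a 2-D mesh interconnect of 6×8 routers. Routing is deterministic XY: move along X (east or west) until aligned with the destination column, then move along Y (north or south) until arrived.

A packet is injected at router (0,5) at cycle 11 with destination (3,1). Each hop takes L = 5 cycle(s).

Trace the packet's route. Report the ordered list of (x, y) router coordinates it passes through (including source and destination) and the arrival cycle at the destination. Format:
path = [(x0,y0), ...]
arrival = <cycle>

path = [(0,5), (1,5), (2,5), (3,5), (3,4), (3,3), (3,2), (3,1)]
arrival = 46

hop 0: (0,5) @ cyc 11
hop 1: (1,5) @ cyc 16  [E]
hop 2: (2,5) @ cyc 21  [E]
hop 3: (3,5) @ cyc 26  [E]
hop 4: (3,4) @ cyc 31  [S]
hop 5: (3,3) @ cyc 36  [S]
hop 6: (3,2) @ cyc 41  [S]
hop 7: (3,1) @ cyc 46  [S]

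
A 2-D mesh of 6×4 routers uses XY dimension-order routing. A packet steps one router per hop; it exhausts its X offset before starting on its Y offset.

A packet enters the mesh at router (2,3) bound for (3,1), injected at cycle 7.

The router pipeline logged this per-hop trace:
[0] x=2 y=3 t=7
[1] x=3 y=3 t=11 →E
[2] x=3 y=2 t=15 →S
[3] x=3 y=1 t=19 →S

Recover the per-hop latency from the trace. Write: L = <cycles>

Δcyc across hop 0→1: 11 − 7 = 4.
Per-hop latency L = Δcyc = 4.

L = 4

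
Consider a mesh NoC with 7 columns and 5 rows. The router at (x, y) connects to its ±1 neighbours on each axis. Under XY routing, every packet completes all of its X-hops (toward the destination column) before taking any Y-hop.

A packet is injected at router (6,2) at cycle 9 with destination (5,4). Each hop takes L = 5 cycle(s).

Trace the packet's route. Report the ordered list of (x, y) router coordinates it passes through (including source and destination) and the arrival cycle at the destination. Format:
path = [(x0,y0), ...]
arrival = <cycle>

#0 — 6,2 | c9
#1 — 5,2 | c14 | W
#2 — 5,3 | c19 | N
#3 — 5,4 | c24 | N

path = [(6,2), (5,2), (5,3), (5,4)]
arrival = 24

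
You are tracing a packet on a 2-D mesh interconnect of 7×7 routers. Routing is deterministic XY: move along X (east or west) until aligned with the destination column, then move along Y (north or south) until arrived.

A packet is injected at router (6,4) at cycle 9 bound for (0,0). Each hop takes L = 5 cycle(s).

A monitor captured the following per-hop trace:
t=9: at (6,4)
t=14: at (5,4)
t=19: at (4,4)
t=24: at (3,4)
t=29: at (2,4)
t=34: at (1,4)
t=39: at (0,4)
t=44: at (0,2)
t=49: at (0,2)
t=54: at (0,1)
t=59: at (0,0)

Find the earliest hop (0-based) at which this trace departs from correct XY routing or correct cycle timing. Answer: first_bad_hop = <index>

first_bad_hop = 7

check 1→ d=(-1,0) cyc+5: ok
check 2→ d=(-1,0) cyc+5: ok
check 3→ d=(-1,0) cyc+5: ok
check 4→ d=(-1,0) cyc+5: ok
check 5→ d=(-1,0) cyc+5: ok
check 6→ d=(-1,0) cyc+5: ok
check 7→ d=(0,-2) cyc+5: BAD: non-unit step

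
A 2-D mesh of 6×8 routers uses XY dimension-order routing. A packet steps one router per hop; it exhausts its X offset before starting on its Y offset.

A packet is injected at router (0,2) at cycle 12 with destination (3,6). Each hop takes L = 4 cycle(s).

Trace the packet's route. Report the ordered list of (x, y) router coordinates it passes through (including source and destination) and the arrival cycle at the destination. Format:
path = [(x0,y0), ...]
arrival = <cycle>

hop 0: (0,2) @ cyc 12
hop 1: (1,2) @ cyc 16  [E]
hop 2: (2,2) @ cyc 20  [E]
hop 3: (3,2) @ cyc 24  [E]
hop 4: (3,3) @ cyc 28  [N]
hop 5: (3,4) @ cyc 32  [N]
hop 6: (3,5) @ cyc 36  [N]
hop 7: (3,6) @ cyc 40  [N]

path = [(0,2), (1,2), (2,2), (3,2), (3,3), (3,4), (3,5), (3,6)]
arrival = 40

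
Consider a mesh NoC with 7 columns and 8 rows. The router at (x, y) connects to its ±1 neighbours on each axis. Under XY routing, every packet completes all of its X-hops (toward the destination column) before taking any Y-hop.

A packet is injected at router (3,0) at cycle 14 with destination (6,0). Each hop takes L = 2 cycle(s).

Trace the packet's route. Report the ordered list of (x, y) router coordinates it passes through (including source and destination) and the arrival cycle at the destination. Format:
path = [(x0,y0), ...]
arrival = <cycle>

path = [(3,0), (4,0), (5,0), (6,0)]
arrival = 20

hop 0: (3,0) @ cyc 14
hop 1: (4,0) @ cyc 16  [E]
hop 2: (5,0) @ cyc 18  [E]
hop 3: (6,0) @ cyc 20  [E]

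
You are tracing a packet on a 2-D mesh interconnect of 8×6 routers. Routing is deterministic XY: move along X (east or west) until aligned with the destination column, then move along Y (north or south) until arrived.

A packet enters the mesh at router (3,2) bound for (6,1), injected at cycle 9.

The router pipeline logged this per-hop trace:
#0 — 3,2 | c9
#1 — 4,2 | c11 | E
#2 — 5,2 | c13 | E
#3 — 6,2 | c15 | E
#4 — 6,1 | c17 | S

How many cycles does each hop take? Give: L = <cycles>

cyc[1] − cyc[0] = 11 − 9 = 2.
Per-hop latency L = Δcyc = 2.

L = 2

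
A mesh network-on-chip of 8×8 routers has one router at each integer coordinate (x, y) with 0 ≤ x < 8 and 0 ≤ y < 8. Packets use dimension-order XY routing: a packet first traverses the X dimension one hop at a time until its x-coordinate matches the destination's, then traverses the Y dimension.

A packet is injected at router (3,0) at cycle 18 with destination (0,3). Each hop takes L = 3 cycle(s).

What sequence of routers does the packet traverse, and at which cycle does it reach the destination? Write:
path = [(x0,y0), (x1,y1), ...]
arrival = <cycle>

hop 0: (3,0) @ cyc 18
hop 1: (2,0) @ cyc 21  [W]
hop 2: (1,0) @ cyc 24  [W]
hop 3: (0,0) @ cyc 27  [W]
hop 4: (0,1) @ cyc 30  [N]
hop 5: (0,2) @ cyc 33  [N]
hop 6: (0,3) @ cyc 36  [N]

path = [(3,0), (2,0), (1,0), (0,0), (0,1), (0,2), (0,3)]
arrival = 36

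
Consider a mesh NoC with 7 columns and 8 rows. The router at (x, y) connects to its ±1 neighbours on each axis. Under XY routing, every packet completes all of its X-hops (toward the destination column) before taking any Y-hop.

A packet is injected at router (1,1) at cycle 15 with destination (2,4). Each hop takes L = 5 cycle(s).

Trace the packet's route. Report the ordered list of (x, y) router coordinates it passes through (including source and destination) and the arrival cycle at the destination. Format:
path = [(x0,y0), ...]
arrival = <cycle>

hop 0: (1,1) @ cyc 15
hop 1: (2,1) @ cyc 20  [E]
hop 2: (2,2) @ cyc 25  [N]
hop 3: (2,3) @ cyc 30  [N]
hop 4: (2,4) @ cyc 35  [N]

path = [(1,1), (2,1), (2,2), (2,3), (2,4)]
arrival = 35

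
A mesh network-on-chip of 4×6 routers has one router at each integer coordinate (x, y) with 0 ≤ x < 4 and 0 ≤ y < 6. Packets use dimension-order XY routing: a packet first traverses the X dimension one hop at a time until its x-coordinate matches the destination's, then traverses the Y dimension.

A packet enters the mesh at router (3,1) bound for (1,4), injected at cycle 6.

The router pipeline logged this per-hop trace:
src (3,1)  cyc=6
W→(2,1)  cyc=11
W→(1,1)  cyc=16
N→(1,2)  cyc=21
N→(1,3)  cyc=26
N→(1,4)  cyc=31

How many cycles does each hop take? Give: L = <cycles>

L = 5

Δcyc across hop 0→1: 11 − 6 = 5.
Per-hop latency L = Δcyc = 5.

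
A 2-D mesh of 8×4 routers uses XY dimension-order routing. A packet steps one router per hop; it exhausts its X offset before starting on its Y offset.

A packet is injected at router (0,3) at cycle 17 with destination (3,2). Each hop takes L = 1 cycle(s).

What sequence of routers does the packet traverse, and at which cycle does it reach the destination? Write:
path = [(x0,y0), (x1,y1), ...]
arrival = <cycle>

path = [(0,3), (1,3), (2,3), (3,3), (3,2)]
arrival = 21

src (0,3)  cyc=17
E→(1,3)  cyc=18
E→(2,3)  cyc=19
E→(3,3)  cyc=20
S→(3,2)  cyc=21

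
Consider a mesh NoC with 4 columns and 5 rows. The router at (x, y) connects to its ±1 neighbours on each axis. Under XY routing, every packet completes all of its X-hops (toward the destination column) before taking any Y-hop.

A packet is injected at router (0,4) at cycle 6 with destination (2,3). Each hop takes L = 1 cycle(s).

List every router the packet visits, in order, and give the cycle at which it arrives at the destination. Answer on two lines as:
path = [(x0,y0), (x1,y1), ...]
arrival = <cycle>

path = [(0,4), (1,4), (2,4), (2,3)]
arrival = 9

[0] x=0 y=4 t=6
[1] x=1 y=4 t=7 →E
[2] x=2 y=4 t=8 →E
[3] x=2 y=3 t=9 →S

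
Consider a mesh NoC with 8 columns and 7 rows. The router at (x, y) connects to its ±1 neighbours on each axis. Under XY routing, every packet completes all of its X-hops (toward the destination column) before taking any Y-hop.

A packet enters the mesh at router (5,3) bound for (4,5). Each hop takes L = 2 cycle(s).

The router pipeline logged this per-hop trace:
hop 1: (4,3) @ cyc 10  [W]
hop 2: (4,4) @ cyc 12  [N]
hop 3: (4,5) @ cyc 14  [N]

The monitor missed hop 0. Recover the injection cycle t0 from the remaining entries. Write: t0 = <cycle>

t0 = 8

The first recorded entry is hop 1 at cycle 10.
So t0 = 10 − 1·2 = 8.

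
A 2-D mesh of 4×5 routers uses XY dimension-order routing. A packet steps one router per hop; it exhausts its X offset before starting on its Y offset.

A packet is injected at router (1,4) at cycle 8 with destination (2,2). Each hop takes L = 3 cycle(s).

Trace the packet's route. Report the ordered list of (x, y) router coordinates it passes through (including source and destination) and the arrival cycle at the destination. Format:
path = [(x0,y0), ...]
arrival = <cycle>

path = [(1,4), (2,4), (2,3), (2,2)]
arrival = 17

src (1,4)  cyc=8
E→(2,4)  cyc=11
S→(2,3)  cyc=14
S→(2,2)  cyc=17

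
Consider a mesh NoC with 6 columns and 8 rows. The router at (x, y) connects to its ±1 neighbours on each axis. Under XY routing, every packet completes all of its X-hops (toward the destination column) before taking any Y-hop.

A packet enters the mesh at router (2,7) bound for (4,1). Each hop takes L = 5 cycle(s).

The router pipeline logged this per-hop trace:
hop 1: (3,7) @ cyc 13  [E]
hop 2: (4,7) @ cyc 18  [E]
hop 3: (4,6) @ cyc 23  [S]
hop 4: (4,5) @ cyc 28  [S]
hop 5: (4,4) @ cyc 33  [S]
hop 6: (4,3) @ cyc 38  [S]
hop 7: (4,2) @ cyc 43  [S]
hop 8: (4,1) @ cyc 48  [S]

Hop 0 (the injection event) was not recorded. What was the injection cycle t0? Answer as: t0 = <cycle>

Hop 1 reached at cycle 13; hop k is at t0 + k·L.
Subtract one hop: t0 = 13 − 5 = 8.

t0 = 8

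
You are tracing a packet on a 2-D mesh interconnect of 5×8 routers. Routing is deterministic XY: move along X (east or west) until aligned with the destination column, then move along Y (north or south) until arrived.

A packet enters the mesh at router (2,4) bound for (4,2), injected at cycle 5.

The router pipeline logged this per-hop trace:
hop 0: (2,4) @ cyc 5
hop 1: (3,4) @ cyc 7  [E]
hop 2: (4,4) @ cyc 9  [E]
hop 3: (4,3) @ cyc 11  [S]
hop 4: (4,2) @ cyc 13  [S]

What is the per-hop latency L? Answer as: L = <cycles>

L = 2

From hop 0 (5) to hop 1 (7): +2 cycles.
One hop costs L cycles, so L = 2.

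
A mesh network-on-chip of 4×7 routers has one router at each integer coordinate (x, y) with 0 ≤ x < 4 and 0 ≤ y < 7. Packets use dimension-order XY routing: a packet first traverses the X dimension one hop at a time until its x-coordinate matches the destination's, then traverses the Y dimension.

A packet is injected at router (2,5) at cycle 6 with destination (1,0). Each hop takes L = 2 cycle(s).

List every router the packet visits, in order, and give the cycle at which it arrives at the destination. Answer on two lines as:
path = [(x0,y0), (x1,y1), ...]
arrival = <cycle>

path = [(2,5), (1,5), (1,4), (1,3), (1,2), (1,1), (1,0)]
arrival = 18

t=6: at (2,5)
t=8: at (1,5) after W
t=10: at (1,4) after S
t=12: at (1,3) after S
t=14: at (1,2) after S
t=16: at (1,1) after S
t=18: at (1,0) after S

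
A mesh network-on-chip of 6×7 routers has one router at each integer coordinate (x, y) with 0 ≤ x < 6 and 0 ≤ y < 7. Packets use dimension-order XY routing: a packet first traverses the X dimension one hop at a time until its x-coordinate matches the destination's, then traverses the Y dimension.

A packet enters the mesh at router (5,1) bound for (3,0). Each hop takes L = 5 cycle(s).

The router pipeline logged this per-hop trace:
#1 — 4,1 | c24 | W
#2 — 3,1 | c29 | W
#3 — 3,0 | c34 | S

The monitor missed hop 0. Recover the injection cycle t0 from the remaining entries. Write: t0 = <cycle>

t0 = 19

At hop 1 the cycle is 24; in general cyc_k = t0 + kL.
So t0 = 24 − 1·5 = 19.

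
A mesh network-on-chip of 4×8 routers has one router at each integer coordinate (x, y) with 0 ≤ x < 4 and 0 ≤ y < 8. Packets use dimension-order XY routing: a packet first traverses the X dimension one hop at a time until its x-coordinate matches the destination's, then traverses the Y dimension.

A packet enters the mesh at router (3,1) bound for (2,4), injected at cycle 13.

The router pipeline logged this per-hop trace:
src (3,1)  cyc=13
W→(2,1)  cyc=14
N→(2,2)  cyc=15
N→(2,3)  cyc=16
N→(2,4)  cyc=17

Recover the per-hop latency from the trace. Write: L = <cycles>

L = 1

Δcyc across hop 0→1: 14 − 13 = 1.
One hop costs L cycles, so L = 1.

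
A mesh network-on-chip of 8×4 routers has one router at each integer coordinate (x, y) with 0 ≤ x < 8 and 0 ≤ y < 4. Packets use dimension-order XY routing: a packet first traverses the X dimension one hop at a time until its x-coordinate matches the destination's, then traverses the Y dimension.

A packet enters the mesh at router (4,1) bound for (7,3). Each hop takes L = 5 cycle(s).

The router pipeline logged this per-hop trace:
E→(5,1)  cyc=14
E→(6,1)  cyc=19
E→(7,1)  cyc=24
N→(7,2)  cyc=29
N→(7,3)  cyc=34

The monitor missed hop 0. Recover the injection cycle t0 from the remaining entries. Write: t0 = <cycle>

t0 = 9

cyc[1] = 14 and cyc[k] = t0 + k·L for every k.
Subtract one hop: t0 = 14 − 5 = 9.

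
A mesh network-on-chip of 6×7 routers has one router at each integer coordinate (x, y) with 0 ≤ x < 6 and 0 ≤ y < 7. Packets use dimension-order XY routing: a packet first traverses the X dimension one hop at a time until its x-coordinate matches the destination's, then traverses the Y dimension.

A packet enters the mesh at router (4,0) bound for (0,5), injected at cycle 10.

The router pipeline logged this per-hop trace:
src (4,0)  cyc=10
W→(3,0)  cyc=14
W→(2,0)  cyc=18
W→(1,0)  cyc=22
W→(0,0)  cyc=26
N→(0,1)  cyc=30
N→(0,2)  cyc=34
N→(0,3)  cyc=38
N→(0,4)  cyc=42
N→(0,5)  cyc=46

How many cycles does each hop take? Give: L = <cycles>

L = 4

From hop 0 (10) to hop 1 (14): +4 cycles.
Each hop adds L, hence L = 4.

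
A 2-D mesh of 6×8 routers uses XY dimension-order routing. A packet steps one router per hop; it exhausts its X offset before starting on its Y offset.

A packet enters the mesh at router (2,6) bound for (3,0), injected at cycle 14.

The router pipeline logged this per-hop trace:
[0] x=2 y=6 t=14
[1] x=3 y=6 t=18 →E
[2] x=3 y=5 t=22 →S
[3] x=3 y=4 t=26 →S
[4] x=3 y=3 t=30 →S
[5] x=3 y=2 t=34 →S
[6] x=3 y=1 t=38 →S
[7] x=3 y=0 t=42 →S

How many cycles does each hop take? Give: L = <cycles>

cyc[1] − cyc[0] = 18 − 14 = 4.
Per-hop latency L = Δcyc = 4.

L = 4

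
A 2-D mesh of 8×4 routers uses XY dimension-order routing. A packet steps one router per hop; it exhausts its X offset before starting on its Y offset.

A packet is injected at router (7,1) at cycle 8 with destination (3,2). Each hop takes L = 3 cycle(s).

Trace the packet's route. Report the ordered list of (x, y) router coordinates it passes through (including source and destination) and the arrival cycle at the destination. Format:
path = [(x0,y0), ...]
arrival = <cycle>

path = [(7,1), (6,1), (5,1), (4,1), (3,1), (3,2)]
arrival = 23

hop 0: (7,1) @ cyc 8
hop 1: (6,1) @ cyc 11  [W]
hop 2: (5,1) @ cyc 14  [W]
hop 3: (4,1) @ cyc 17  [W]
hop 4: (3,1) @ cyc 20  [W]
hop 5: (3,2) @ cyc 23  [N]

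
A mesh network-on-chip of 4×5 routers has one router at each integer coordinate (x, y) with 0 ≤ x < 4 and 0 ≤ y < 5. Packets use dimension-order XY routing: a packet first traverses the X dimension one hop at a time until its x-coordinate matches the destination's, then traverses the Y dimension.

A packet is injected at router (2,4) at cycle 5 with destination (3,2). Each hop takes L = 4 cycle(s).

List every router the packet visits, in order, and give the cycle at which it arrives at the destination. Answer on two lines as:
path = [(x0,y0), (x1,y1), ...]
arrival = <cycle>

t=5: at (2,4)
t=9: at (3,4) after E
t=13: at (3,3) after S
t=17: at (3,2) after S

path = [(2,4), (3,4), (3,3), (3,2)]
arrival = 17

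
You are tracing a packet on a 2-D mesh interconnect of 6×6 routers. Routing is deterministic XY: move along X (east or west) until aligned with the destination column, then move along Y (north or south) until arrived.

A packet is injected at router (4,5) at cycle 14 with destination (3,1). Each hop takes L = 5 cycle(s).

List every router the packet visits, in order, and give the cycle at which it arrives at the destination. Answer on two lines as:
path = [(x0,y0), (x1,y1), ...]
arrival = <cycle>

path = [(4,5), (3,5), (3,4), (3,3), (3,2), (3,1)]
arrival = 39

hop 0: (4,5) @ cyc 14
hop 1: (3,5) @ cyc 19  [W]
hop 2: (3,4) @ cyc 24  [S]
hop 3: (3,3) @ cyc 29  [S]
hop 4: (3,2) @ cyc 34  [S]
hop 5: (3,1) @ cyc 39  [S]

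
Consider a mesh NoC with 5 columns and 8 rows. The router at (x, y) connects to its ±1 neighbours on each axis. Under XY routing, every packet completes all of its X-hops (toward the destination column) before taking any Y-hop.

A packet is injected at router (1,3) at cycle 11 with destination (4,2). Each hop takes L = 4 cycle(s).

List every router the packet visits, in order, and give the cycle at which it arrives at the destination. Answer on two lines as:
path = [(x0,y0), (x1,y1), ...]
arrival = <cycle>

#0 — 1,3 | c11
#1 — 2,3 | c15 | E
#2 — 3,3 | c19 | E
#3 — 4,3 | c23 | E
#4 — 4,2 | c27 | S

path = [(1,3), (2,3), (3,3), (4,3), (4,2)]
arrival = 27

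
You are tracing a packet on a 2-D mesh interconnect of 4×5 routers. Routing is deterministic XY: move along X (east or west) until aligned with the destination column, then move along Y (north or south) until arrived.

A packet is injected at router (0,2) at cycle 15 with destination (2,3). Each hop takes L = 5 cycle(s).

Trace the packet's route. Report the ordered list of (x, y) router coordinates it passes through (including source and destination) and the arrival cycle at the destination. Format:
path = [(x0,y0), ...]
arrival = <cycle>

  0. router=(0,2) cycle=15 (inject)
  1. router=(1,2) cycle=20 dir=E
  2. router=(2,2) cycle=25 dir=E
  3. router=(2,3) cycle=30 dir=N

path = [(0,2), (1,2), (2,2), (2,3)]
arrival = 30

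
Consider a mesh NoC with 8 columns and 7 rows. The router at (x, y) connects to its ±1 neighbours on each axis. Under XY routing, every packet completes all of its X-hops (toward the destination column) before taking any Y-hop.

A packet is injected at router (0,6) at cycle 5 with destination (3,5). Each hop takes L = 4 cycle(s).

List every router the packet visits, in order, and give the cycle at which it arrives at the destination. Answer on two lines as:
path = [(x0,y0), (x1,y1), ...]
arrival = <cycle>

hop 0: (0,6) @ cyc 5
hop 1: (1,6) @ cyc 9  [E]
hop 2: (2,6) @ cyc 13  [E]
hop 3: (3,6) @ cyc 17  [E]
hop 4: (3,5) @ cyc 21  [S]

path = [(0,6), (1,6), (2,6), (3,6), (3,5)]
arrival = 21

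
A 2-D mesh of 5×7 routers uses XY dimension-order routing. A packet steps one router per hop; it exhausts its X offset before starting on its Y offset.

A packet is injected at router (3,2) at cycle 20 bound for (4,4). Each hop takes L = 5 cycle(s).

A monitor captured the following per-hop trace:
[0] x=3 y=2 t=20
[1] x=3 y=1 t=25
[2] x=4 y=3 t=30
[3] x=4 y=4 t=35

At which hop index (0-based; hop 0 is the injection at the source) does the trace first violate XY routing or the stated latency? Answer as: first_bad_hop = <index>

first_bad_hop = 1

check 1→ d=(0,-1) cyc+5: BAD: Y-move but x=3≠4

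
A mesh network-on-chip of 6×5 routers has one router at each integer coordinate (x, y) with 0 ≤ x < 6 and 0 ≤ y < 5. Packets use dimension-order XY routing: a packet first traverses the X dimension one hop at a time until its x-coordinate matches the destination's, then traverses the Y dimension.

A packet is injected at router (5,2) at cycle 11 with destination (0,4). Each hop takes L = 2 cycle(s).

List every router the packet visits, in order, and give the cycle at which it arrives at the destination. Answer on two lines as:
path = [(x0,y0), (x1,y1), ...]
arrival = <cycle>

path = [(5,2), (4,2), (3,2), (2,2), (1,2), (0,2), (0,3), (0,4)]
arrival = 25

[0] x=5 y=2 t=11
[1] x=4 y=2 t=13 →W
[2] x=3 y=2 t=15 →W
[3] x=2 y=2 t=17 →W
[4] x=1 y=2 t=19 →W
[5] x=0 y=2 t=21 →W
[6] x=0 y=3 t=23 →N
[7] x=0 y=4 t=25 →N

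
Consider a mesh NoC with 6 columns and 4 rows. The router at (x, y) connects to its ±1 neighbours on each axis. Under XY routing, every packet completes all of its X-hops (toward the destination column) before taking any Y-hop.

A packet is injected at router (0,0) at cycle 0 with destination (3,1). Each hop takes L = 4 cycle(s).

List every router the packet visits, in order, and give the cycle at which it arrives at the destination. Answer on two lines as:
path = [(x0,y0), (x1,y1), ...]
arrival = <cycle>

path = [(0,0), (1,0), (2,0), (3,0), (3,1)]
arrival = 16

hop 0: (0,0) @ cyc 0
hop 1: (1,0) @ cyc 4  [E]
hop 2: (2,0) @ cyc 8  [E]
hop 3: (3,0) @ cyc 12  [E]
hop 4: (3,1) @ cyc 16  [N]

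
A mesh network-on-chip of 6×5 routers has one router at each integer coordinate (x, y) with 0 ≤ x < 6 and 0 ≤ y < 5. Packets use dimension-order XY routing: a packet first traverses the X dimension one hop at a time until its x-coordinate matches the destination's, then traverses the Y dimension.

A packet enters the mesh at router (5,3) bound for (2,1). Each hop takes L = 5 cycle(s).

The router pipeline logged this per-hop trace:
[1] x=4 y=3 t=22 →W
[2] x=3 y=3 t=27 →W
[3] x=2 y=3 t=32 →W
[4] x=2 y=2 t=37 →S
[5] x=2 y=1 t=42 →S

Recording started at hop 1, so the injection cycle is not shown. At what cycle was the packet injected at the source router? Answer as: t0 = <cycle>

t0 = 17

The first recorded entry is hop 1 at cycle 22.
t0 = cyc[1] − L = 22 − 5 = 17.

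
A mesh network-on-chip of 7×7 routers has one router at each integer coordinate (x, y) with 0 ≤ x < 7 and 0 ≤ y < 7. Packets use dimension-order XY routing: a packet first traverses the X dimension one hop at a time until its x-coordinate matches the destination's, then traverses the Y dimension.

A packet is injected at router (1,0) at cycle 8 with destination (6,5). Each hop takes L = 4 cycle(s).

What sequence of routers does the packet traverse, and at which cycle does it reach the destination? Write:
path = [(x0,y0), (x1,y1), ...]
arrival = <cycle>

[0] x=1 y=0 t=8
[1] x=2 y=0 t=12 →E
[2] x=3 y=0 t=16 →E
[3] x=4 y=0 t=20 →E
[4] x=5 y=0 t=24 →E
[5] x=6 y=0 t=28 →E
[6] x=6 y=1 t=32 →N
[7] x=6 y=2 t=36 →N
[8] x=6 y=3 t=40 →N
[9] x=6 y=4 t=44 →N
[10] x=6 y=5 t=48 →N

path = [(1,0), (2,0), (3,0), (4,0), (5,0), (6,0), (6,1), (6,2), (6,3), (6,4), (6,5)]
arrival = 48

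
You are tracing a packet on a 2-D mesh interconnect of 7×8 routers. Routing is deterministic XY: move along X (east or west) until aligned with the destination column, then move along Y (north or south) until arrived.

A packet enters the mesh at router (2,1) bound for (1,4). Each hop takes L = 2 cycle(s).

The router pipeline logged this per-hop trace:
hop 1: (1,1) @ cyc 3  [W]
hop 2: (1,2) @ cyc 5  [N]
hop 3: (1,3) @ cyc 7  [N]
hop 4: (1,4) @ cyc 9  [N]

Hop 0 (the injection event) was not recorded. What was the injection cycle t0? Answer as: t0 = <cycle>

cyc[1] = 3 and cyc[k] = t0 + k·L for every k.
Subtract one hop: t0 = 3 − 2 = 1.

t0 = 1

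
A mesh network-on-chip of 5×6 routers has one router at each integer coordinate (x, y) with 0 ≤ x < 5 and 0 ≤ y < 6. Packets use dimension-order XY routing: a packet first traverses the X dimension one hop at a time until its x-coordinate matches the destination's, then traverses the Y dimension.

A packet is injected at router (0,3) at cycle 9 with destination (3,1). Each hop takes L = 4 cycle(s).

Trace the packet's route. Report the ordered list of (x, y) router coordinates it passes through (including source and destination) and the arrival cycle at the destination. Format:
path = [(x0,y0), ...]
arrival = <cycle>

t=9: at (0,3)
t=13: at (1,3) after E
t=17: at (2,3) after E
t=21: at (3,3) after E
t=25: at (3,2) after S
t=29: at (3,1) after S

path = [(0,3), (1,3), (2,3), (3,3), (3,2), (3,1)]
arrival = 29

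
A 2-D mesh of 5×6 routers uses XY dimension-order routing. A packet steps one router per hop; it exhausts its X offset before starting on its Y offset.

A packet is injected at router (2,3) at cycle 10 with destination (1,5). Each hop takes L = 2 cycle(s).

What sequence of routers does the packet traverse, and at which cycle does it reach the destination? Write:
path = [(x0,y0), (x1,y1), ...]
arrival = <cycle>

path = [(2,3), (1,3), (1,4), (1,5)]
arrival = 16

hop 0: (2,3) @ cyc 10
hop 1: (1,3) @ cyc 12  [W]
hop 2: (1,4) @ cyc 14  [N]
hop 3: (1,5) @ cyc 16  [N]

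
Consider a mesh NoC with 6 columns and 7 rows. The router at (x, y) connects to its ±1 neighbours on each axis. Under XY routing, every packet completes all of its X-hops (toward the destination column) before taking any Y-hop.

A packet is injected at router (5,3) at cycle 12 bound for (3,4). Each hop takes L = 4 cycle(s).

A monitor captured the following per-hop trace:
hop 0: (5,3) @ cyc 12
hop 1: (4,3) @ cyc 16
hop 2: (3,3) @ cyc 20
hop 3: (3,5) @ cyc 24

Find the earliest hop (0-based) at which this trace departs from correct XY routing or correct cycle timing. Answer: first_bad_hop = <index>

hop 1: step (-1,+0), +4 cyc — ok
hop 2: step (-1,+0), +4 cyc — ok
hop 3: step (+0,+2), +4 cyc — BAD: non-unit step

first_bad_hop = 3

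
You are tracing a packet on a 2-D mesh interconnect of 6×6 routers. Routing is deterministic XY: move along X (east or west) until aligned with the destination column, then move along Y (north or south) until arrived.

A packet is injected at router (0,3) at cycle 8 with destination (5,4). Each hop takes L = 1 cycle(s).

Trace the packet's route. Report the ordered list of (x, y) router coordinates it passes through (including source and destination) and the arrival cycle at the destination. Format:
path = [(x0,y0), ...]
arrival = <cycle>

[0] x=0 y=3 t=8
[1] x=1 y=3 t=9 →E
[2] x=2 y=3 t=10 →E
[3] x=3 y=3 t=11 →E
[4] x=4 y=3 t=12 →E
[5] x=5 y=3 t=13 →E
[6] x=5 y=4 t=14 →N

path = [(0,3), (1,3), (2,3), (3,3), (4,3), (5,3), (5,4)]
arrival = 14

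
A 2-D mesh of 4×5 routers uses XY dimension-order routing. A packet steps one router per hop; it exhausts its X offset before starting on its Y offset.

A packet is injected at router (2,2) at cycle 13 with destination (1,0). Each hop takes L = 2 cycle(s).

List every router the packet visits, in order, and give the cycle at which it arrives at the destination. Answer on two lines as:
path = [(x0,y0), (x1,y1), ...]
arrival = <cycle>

src (2,2)  cyc=13
W→(1,2)  cyc=15
S→(1,1)  cyc=17
S→(1,0)  cyc=19

path = [(2,2), (1,2), (1,1), (1,0)]
arrival = 19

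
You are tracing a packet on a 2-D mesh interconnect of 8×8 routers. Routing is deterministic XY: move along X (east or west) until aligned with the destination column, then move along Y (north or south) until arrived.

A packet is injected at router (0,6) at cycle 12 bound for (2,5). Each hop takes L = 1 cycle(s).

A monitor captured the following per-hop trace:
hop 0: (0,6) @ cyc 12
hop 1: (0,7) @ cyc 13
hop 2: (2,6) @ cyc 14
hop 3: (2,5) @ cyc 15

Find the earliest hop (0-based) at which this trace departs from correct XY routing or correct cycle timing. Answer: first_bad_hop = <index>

  1: Δx=+0 Δy=+1 Δt=1 [BAD: Y-move but x=0≠2]

first_bad_hop = 1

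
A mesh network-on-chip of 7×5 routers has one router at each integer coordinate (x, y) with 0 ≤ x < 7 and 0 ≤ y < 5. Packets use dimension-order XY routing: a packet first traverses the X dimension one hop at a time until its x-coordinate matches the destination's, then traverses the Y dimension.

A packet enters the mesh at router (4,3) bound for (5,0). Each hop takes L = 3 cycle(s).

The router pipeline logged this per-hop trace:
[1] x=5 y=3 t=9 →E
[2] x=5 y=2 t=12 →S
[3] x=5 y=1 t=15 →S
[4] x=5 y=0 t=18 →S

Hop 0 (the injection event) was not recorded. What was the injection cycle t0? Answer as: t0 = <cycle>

The first recorded entry is hop 1 at cycle 9.
Therefore t0 = 9 − L = 6.

t0 = 6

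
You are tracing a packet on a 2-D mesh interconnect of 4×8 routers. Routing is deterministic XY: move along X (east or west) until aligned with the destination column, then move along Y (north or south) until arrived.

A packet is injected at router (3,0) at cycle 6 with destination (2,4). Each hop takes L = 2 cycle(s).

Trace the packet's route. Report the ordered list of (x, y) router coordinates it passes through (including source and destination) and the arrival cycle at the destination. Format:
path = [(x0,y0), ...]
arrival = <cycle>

path = [(3,0), (2,0), (2,1), (2,2), (2,3), (2,4)]
arrival = 16

t=6: at (3,0)
t=8: at (2,0) after W
t=10: at (2,1) after N
t=12: at (2,2) after N
t=14: at (2,3) after N
t=16: at (2,4) after N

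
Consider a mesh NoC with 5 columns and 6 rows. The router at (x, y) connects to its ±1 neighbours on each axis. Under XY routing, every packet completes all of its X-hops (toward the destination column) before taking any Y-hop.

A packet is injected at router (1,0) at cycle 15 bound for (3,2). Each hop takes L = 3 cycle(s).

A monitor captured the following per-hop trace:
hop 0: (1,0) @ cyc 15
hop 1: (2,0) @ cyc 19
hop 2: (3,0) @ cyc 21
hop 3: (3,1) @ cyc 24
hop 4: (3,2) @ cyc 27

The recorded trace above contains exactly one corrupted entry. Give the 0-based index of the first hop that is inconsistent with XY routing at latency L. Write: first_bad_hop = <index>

hop 1: step (+1,+0), +4 cyc — BAD: Δcyc=4≠L

first_bad_hop = 1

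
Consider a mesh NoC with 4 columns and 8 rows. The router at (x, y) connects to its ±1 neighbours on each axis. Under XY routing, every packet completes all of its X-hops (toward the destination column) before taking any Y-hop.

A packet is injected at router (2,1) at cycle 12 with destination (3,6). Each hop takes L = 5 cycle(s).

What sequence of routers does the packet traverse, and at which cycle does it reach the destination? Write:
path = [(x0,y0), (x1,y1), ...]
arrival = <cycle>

path = [(2,1), (3,1), (3,2), (3,3), (3,4), (3,5), (3,6)]
arrival = 42

src (2,1)  cyc=12
E→(3,1)  cyc=17
N→(3,2)  cyc=22
N→(3,3)  cyc=27
N→(3,4)  cyc=32
N→(3,5)  cyc=37
N→(3,6)  cyc=42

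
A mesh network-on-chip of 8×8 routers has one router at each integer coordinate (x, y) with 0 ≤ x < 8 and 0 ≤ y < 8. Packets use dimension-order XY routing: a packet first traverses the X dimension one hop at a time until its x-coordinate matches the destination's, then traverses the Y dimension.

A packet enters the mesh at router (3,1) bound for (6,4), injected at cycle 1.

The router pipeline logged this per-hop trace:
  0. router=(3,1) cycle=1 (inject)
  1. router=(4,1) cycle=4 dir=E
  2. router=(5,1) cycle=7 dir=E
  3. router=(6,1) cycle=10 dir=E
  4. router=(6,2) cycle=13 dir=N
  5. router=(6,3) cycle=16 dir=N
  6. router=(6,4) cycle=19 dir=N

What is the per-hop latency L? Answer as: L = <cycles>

L = 3

Δcyc across hop 0→1: 4 − 1 = 3.
One hop costs L cycles, so L = 3.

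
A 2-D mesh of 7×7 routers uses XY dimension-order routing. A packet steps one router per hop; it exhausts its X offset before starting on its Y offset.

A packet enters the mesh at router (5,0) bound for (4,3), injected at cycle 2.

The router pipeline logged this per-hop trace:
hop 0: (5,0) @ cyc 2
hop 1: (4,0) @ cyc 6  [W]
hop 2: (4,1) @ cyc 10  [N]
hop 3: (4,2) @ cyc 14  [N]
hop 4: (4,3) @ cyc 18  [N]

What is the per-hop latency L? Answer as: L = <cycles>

Δcyc across hop 0→1: 6 − 2 = 4.
Each hop adds L, hence L = 4.

L = 4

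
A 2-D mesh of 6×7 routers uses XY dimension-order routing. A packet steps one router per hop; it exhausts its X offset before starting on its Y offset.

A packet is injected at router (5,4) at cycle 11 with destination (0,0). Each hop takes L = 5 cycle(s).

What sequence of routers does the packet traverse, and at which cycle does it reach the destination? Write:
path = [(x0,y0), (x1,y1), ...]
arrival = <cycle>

#0 — 5,4 | c11
#1 — 4,4 | c16 | W
#2 — 3,4 | c21 | W
#3 — 2,4 | c26 | W
#4 — 1,4 | c31 | W
#5 — 0,4 | c36 | W
#6 — 0,3 | c41 | S
#7 — 0,2 | c46 | S
#8 — 0,1 | c51 | S
#9 — 0,0 | c56 | S

path = [(5,4), (4,4), (3,4), (2,4), (1,4), (0,4), (0,3), (0,2), (0,1), (0,0)]
arrival = 56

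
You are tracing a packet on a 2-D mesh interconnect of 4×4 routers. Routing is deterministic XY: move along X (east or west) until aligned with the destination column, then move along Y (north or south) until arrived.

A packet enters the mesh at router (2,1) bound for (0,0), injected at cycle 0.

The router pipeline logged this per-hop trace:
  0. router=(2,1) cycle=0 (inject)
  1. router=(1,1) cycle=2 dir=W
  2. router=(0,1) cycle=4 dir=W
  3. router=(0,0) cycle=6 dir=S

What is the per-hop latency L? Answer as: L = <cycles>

L = 2

Between hops 0 and 1 the cycle counter advances 2 − 0 = 2.
Per-hop latency L = Δcyc = 2.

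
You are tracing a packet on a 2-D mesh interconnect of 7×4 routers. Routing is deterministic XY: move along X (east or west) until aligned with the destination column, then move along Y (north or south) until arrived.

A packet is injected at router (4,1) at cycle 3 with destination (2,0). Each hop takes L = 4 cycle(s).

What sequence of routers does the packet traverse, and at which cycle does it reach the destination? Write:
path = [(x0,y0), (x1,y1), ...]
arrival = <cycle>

path = [(4,1), (3,1), (2,1), (2,0)]
arrival = 15

[0] x=4 y=1 t=3
[1] x=3 y=1 t=7 →W
[2] x=2 y=1 t=11 →W
[3] x=2 y=0 t=15 →S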